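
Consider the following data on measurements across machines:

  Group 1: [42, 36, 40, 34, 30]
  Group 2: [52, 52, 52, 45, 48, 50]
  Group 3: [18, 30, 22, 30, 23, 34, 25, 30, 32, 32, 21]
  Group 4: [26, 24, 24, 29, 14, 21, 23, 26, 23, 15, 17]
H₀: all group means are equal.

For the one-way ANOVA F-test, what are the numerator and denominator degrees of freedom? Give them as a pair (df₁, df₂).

k = 4 groups, N = 33 total
df = (k−1, N−k) = (4−1, 33−4) = (3, 29)

degrees of freedom = [3, 29]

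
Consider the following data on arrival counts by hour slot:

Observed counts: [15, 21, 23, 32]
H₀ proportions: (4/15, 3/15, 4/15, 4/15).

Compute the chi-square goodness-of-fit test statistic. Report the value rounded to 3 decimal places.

n = 91; E_i = n·p_i = [24.27, 18.20, 24.27, 24.27]
χ² = (15−24.27)²/24.27 + (21−18.20)²/18.20 + (23−24.27)²/24.27 + (32−24.27)²/24.27 = 6.5000
df = 3

test statistic = 6.500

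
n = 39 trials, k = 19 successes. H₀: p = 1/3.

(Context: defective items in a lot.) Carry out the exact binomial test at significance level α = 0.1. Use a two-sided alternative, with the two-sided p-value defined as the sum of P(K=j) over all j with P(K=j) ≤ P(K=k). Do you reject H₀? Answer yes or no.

Exact binomial: n=39, k=19, p₀=1/3=0.3333
P(X=j) = C(n,j)·p₀^j·(1−p₀)^(n−j); p = Σ P(X=j) over j with P(X=j) ≤ P(X=19)
p-value (two-sided) = 0.05987
At α=0.1: p < α → reject H₀

reject H₀: yes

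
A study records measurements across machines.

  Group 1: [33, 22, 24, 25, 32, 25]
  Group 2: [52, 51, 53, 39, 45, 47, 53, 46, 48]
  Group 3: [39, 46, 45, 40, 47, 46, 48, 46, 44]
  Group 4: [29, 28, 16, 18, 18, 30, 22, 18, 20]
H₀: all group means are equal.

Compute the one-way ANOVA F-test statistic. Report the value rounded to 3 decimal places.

Group means [26.83, 48.22, 44.56, 22.11], grand mean 36.212
SSB = Σnᵢ(x̄ᵢ−x̄)² = 4242.015; SSW = ΣΣ(x−x̄ᵢ)² = 585.500
MSB = 4242.015/3 = 1414.0051; MSW = 585.500/29 = 20.1897
F = MSB/MSW = 70.0361
df = (3, 29)

test statistic = 70.036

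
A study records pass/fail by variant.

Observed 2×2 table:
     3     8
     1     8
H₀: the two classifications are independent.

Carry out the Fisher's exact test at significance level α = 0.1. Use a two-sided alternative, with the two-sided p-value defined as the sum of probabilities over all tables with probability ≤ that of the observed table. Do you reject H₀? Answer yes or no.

Margins: r₁=11, r₂=9, c₁=4, c₂=16, n=20
p_obs = C(11,3)·C(9,1)/C(20,4); sum pmf over tables with pmf ≤ p_obs
p-value (two-sided) = 0.59133
At α=0.1: p ≥ α → fail to reject H₀

reject H₀: no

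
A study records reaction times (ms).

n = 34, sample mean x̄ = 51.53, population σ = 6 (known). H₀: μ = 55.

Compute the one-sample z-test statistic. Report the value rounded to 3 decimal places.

test statistic = -3.372

SE = σ/√n = 6/√34 = 1.0290
z = (x̄−μ₀)/SE = (51.53−55)/1.0290 = -3.3722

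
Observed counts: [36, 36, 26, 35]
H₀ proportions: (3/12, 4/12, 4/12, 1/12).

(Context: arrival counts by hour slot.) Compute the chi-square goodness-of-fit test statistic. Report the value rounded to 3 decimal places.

n = 133; E_i = n·p_i = [33.25, 44.33, 44.33, 11.08]
χ² = (36−33.25)²/33.25 + (36−44.33)²/44.33 + (26−44.33)²/44.33 + (35−11.08)²/11.08 = 60.9850
df = 3

test statistic = 60.985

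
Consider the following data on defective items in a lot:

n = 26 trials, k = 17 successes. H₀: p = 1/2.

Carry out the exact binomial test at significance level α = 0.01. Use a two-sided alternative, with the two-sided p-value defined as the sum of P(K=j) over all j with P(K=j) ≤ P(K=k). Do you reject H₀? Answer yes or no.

Exact binomial: n=26, k=17, p₀=1/2=0.5000
P(X=j) = C(n,j)·p₀^j·(1−p₀)^(n−j); p = Σ P(X=j) over j with P(X=j) ≤ P(X=17)
p-value (two-sided) = 0.16864
At α=0.01: p ≥ α → fail to reject H₀

reject H₀: no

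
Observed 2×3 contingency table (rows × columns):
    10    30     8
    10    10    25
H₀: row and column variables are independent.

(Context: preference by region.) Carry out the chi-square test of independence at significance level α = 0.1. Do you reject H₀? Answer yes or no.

Row totals [48, 45], col totals [20, 40, 33], n=93
χ² = (10−10.32)²/10.32 + (30−20.65)²/20.65 + (8−17.03)²/17.03 + (10−9.68)²/9.68 + (10−19.35)²/19.35 + (25−15.97)²/15.97 = 18.6802
df = 2
p-value (upper-tail) = 0.00009
At α=0.1: p < α → reject H₀

reject H₀: yes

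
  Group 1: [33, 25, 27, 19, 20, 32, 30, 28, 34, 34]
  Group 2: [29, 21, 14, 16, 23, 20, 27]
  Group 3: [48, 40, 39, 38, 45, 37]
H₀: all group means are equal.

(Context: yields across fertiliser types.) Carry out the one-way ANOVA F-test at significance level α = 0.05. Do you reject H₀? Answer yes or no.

Group means [28.20, 21.43, 41.17], grand mean 29.522
SSB = Σnᵢ(x̄ᵢ−x̄)² = 1289.592; SSW = ΣΣ(x−x̄ᵢ)² = 544.148
MSB = 1289.592/2 = 644.7958; MSW = 544.148/20 = 27.2074
F = MSB/MSW = 23.6993
df = (2, 20)
p-value (upper-tail) = 0.00001
At α=0.05: p < α → reject H₀

reject H₀: yes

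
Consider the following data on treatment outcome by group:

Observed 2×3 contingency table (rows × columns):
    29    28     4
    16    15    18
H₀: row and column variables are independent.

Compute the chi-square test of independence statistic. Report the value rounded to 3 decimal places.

Row totals [61, 49], col totals [45, 43, 22], n=110
χ² = (29−24.95)²/24.95 + (28−23.85)²/23.85 + (4−12.20)²/12.20 + (16−20.05)²/20.05 + (15−19.15)²/19.15 + (18−9.80)²/9.80 = 15.4699
df = 2

test statistic = 15.470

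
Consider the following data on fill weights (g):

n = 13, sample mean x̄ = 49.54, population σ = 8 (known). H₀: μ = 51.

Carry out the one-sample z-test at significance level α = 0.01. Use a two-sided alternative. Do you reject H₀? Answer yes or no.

reject H₀: no

SE = σ/√n = 8/√13 = 2.2188
z = (x̄−μ₀)/SE = (49.54−51)/2.2188 = -0.6580
p-value (two-sided) = 0.51053
At α=0.01: p ≥ α → fail to reject H₀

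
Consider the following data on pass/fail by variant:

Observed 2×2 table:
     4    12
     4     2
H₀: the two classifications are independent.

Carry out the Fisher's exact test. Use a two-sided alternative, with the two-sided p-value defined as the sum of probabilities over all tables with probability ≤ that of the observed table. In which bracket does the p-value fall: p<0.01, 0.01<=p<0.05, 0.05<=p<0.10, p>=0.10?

p-value bracket: p>=0.10

Margins: r₁=16, r₂=6, c₁=8, c₂=14, n=22
p_obs = C(16,4)·C(6,4)/C(22,8); sum pmf over tables with pmf ≤ p_obs
p-value (two-sided) = 0.13650
→ bracket: p>=0.10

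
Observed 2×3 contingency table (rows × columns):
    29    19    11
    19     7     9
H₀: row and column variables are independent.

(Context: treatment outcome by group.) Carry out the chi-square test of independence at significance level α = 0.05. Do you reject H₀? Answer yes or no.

Row totals [59, 35], col totals [48, 26, 20], n=94
χ² = (29−30.13)²/30.13 + (19−16.32)²/16.32 + (11−12.55)²/12.55 + (19−17.87)²/17.87 + (7−9.68)²/9.68 + (9−7.45)²/7.45 = 1.8123
df = 2
p-value (upper-tail) = 0.40408
At α=0.05: p ≥ α → fail to reject H₀

reject H₀: no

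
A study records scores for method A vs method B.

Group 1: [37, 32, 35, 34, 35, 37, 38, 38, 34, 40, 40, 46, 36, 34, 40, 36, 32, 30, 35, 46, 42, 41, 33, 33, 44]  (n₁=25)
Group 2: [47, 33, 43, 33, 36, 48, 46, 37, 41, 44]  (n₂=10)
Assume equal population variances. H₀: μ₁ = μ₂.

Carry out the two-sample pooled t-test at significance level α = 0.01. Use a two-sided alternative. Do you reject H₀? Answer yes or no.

reject H₀: no

x̄₁=37.120, s₁=4.343, n₁=25
x̄₂=40.800, s₂=5.692, n₂=10
s_p² = [24·4.343² + 9·5.692²]/33 = 22.5527
SE = √(s_p²·(1/25+1/10)) = 1.7769
t = (37.120−40.800)/1.7769 = -2.0710
df = 33
p-value (two-sided) = 0.04625
At α=0.01: p ≥ α → fail to reject H₀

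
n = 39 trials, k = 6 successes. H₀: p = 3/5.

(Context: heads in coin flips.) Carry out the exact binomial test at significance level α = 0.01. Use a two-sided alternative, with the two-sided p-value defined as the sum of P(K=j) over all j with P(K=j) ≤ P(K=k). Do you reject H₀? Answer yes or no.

Exact binomial: n=39, k=6, p₀=3/5=0.6000
P(X=j) = C(n,j)·p₀^j·(1−p₀)^(n−j); p = Σ P(X=j) over j with P(X=j) ≤ P(X=6)
p-value (two-sided) = 0.00000
At α=0.01: p < α → reject H₀

reject H₀: yes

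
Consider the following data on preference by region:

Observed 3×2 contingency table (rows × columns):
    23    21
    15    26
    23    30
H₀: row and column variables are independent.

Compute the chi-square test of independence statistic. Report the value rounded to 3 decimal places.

Row totals [44, 41, 53], col totals [61, 77], n=138
χ² = (23−19.45)²/19.45 + (21−24.55)²/24.55 + (15−18.12)²/18.12 + (26−22.88)²/22.88 + (23−23.43)²/23.43 + (30−29.57)²/29.57 = 2.1404
df = 2

test statistic = 2.140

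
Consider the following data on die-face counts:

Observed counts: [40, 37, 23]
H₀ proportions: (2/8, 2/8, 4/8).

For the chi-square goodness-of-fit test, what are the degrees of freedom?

degrees of freedom = 2

df = k − 1 = 3 − 1 = 2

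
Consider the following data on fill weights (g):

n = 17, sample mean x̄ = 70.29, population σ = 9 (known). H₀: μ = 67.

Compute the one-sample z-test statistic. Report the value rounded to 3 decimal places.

test statistic = 1.507

SE = σ/√n = 9/√17 = 2.1828
z = (x̄−μ₀)/SE = (70.29−67)/2.1828 = 1.5072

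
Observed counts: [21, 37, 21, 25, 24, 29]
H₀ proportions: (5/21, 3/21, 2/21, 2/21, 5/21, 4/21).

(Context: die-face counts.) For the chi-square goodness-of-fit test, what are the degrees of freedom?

df = k − 1 = 6 − 1 = 5

degrees of freedom = 5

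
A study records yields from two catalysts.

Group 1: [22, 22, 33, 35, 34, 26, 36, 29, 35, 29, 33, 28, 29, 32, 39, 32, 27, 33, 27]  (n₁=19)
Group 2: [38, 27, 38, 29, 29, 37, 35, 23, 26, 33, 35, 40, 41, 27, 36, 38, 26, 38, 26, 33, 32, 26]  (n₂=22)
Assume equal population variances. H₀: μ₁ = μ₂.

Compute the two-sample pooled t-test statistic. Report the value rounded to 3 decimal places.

x̄₁=30.579, s₁=4.598, n₁=19
x̄₂=32.409, s₂=5.518, n₂=22
s_p² = [18·4.598² + 21·5.518²]/39 = 26.1526
SE = √(s_p²·(1/19+1/22)) = 1.6016
t = (30.579−32.409)/1.6016 = -1.1427
df = 39

test statistic = -1.143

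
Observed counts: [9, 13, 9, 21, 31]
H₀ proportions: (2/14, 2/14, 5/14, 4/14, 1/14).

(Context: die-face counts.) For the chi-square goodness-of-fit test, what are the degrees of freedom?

df = k − 1 = 5 − 1 = 4

degrees of freedom = 4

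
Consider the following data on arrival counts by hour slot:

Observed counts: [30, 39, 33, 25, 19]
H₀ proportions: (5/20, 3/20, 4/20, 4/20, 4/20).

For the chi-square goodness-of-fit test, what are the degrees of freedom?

degrees of freedom = 4

df = k − 1 = 5 − 1 = 4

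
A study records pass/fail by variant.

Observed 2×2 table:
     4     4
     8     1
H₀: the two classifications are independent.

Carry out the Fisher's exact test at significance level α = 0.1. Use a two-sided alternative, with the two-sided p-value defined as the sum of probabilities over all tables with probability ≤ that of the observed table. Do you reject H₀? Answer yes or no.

Margins: r₁=8, r₂=9, c₁=12, c₂=5, n=17
p_obs = C(8,4)·C(9,8)/C(17,12); sum pmf over tables with pmf ≤ p_obs
p-value (two-sided) = 0.13122
At α=0.1: p ≥ α → fail to reject H₀

reject H₀: no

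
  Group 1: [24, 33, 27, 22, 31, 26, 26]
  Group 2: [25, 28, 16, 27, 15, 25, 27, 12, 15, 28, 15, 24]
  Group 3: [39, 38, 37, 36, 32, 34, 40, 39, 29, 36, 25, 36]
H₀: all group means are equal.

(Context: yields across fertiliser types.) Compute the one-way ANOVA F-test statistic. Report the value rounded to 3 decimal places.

Group means [27.00, 21.42, 35.08], grand mean 27.968
SSB = Σnᵢ(x̄ᵢ−x̄)² = 1129.134; SSW = ΣΣ(x−x̄ᵢ)² = 729.833
MSB = 1129.134/2 = 564.5672; MSW = 729.833/28 = 26.0655
F = MSB/MSW = 21.6596
df = (2, 28)

test statistic = 21.660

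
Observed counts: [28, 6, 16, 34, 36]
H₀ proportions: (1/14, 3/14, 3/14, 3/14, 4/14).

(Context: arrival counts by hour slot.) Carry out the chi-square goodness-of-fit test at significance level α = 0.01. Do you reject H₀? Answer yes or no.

n = 120; E_i = n·p_i = [8.57, 25.71, 25.71, 25.71, 34.29]
χ² = (28−8.57)²/8.57 + (6−25.71)²/25.71 + (16−25.71)²/25.71 + (34−25.71)²/25.71 + (36−34.29)²/34.29 = 65.5778
df = 4
p-value (upper-tail) = 0.00000
At α=0.01: p < α → reject H₀

reject H₀: yes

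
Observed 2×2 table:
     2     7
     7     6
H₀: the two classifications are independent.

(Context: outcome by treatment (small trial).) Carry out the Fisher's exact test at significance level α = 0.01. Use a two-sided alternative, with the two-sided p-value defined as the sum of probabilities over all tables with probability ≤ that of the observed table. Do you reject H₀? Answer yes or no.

reject H₀: no

Margins: r₁=9, r₂=13, c₁=9, c₂=13, n=22
p_obs = C(9,2)·C(13,7)/C(22,9); sum pmf over tables with pmf ≤ p_obs
p-value (two-sided) = 0.20310
At α=0.01: p ≥ α → fail to reject H₀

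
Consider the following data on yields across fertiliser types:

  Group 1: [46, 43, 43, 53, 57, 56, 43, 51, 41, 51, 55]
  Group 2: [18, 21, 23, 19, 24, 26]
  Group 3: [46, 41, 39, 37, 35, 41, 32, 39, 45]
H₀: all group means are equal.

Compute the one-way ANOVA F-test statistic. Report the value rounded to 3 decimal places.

test statistic = 58.730

Group means [49.00, 21.83, 39.44], grand mean 39.423
SSB = Σnᵢ(x̄ᵢ−x̄)² = 2865.291; SSW = ΣΣ(x−x̄ᵢ)² = 561.056
MSB = 2865.291/2 = 1432.6453; MSW = 561.056/23 = 24.3937
F = MSB/MSW = 58.7301
df = (2, 23)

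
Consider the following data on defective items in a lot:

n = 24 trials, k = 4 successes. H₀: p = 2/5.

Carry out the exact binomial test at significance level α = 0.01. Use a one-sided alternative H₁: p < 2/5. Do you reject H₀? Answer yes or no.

reject H₀: no

Exact binomial: n=24, k=4, p₀=2/5=0.4000
P(X≤4) from Σ C(n,i)·p₀^i·(1−p₀)^(n−i)
p-value (one-sided, H₁ less) = 0.01345
At α=0.01: p ≥ α → fail to reject H₀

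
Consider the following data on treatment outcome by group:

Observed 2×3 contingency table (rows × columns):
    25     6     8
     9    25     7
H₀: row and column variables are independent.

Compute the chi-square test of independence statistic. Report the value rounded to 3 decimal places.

test statistic = 19.203

Row totals [39, 41], col totals [34, 31, 15], n=80
χ² = (25−16.57)²/16.57 + (6−15.11)²/15.11 + (8−7.31)²/7.31 + (9−17.43)²/17.43 + (25−15.89)²/15.89 + (7−7.69)²/7.69 = 19.2032
df = 2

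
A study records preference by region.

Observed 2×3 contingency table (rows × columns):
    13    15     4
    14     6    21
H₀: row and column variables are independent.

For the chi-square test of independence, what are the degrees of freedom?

degrees of freedom = 2

df = (r−1)(c−1) = (2−1)·(3−1) = 2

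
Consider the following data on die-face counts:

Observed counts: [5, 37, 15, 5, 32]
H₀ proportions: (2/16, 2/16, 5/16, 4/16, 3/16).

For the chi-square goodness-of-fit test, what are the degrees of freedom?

df = k − 1 = 5 − 1 = 4

degrees of freedom = 4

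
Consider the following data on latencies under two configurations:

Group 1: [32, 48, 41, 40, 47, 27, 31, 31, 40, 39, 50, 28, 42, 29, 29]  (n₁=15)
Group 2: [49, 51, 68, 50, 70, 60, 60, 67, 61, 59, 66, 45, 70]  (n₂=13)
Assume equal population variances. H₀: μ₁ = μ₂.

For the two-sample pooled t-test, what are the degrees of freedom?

df = n₁ + n₂ − 2 = 15 + 13 − 2 = 26

degrees of freedom = 26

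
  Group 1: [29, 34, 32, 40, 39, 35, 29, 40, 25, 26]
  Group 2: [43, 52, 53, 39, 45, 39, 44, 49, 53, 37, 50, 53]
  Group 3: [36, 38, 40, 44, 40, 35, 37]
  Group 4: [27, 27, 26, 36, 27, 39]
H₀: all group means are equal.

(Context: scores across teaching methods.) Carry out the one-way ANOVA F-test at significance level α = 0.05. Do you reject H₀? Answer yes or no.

reject H₀: yes

Group means [32.90, 46.42, 38.57, 30.33], grand mean 38.229
SSB = Σnᵢ(x̄ᵢ−x̄)² = 1463.307; SSW = ΣΣ(x−x̄ᵢ)² = 898.864
MSB = 1463.307/3 = 487.7690; MSW = 898.864/31 = 28.9956
F = MSB/MSW = 16.8222
df = (3, 31)
p-value (upper-tail) = 0.00000
At α=0.05: p < α → reject H₀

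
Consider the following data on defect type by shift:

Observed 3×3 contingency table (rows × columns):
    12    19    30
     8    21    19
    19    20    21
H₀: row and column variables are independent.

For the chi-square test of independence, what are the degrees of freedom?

df = (r−1)(c−1) = (3−1)·(3−1) = 4

degrees of freedom = 4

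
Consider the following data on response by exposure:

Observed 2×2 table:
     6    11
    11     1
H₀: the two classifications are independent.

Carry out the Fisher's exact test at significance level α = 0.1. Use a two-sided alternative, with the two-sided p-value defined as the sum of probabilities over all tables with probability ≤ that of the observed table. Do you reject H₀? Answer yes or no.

reject H₀: yes

Margins: r₁=17, r₂=12, c₁=17, c₂=12, n=29
p_obs = C(17,6)·C(12,11)/C(29,17); sum pmf over tables with pmf ≤ p_obs
p-value (two-sided) = 0.00316
At α=0.1: p < α → reject H₀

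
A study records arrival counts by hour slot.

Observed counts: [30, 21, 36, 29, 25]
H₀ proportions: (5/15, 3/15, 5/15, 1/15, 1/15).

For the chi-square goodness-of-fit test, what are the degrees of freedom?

df = k − 1 = 5 − 1 = 4

degrees of freedom = 4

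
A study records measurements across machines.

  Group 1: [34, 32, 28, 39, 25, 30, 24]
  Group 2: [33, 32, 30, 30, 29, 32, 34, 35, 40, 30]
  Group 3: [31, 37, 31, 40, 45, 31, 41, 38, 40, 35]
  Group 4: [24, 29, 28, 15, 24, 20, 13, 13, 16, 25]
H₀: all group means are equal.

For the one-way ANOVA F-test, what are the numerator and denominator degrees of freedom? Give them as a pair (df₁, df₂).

k = 4 groups, N = 37 total
df = (k−1, N−k) = (4−1, 37−4) = (3, 33)

degrees of freedom = [3, 33]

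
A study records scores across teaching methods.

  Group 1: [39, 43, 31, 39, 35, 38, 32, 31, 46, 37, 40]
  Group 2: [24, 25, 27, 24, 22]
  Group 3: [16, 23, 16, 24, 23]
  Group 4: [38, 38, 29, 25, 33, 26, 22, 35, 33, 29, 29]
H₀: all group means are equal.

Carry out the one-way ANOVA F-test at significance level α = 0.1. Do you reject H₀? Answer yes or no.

reject H₀: yes

Group means [37.36, 24.40, 20.40, 30.64], grand mean 30.375
SSB = Σnᵢ(x̄ᵢ−x̄)² = 1214.009; SSW = ΣΣ(x−x̄ᵢ)² = 587.491
MSB = 1214.009/3 = 404.6697; MSW = 587.491/28 = 20.9818
F = MSB/MSW = 19.2867
df = (3, 28)
p-value (upper-tail) = 0.00000
At α=0.1: p < α → reject H₀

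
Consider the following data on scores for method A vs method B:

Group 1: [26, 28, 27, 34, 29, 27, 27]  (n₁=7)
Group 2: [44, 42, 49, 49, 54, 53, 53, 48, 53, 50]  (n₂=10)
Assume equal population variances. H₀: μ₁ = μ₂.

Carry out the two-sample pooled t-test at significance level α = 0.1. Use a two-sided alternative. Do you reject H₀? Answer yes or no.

reject H₀: yes

x̄₁=28.286, s₁=2.690, n₁=7
x̄₂=49.500, s₂=4.035, n₂=10
s_p² = [6·2.690² + 9·4.035²]/15 = 12.6619
SE = √(s_p²·(1/7+1/10)) = 1.7536
t = (28.286−49.500)/1.7536 = -12.0977
df = 15
p-value (two-sided) = 0.00000
At α=0.1: p < α → reject H₀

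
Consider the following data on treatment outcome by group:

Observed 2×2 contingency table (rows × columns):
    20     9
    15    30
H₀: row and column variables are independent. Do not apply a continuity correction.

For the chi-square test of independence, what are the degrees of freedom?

degrees of freedom = 1

df = (r−1)(c−1) = (2−1)·(2−1) = 1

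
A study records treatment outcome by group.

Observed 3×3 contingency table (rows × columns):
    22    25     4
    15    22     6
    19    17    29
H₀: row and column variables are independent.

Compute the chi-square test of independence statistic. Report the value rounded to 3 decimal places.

Row totals [51, 43, 65], col totals [56, 64, 39], n=159
χ² = (22−17.96)²/17.96 + (25−20.53)²/20.53 + (4−12.51)²/12.51 + (15−15.14)²/15.14 + (22−17.31)²/17.31 + (6−10.55)²/10.55 + (19−22.89)²/22.89 + (17−26.16)²/26.16 + (29−15.94)²/15.94 = 25.4678
df = 4

test statistic = 25.468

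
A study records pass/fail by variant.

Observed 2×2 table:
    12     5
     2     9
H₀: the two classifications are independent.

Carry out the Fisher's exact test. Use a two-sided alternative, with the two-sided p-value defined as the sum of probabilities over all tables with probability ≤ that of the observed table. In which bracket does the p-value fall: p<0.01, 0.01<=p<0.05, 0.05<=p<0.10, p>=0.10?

Margins: r₁=17, r₂=11, c₁=14, c₂=14, n=28
p_obs = C(17,12)·C(11,2)/C(28,14); sum pmf over tables with pmf ≤ p_obs
p-value (two-sided) = 0.01831
→ bracket: 0.01<=p<0.05

p-value bracket: 0.01<=p<0.05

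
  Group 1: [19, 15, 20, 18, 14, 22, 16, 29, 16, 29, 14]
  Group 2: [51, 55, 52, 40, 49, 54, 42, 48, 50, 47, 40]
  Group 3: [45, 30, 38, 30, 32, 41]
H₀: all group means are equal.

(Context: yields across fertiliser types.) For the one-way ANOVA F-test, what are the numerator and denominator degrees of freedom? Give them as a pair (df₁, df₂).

k = 3 groups, N = 28 total
df = (k−1, N−k) = (3−1, 28−3) = (2, 25)

degrees of freedom = [2, 25]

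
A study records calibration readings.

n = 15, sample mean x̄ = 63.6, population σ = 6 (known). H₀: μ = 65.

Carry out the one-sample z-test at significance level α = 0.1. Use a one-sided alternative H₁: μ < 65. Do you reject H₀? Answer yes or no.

SE = σ/√n = 6/√15 = 1.5492
z = (x̄−μ₀)/SE = (63.6−65)/1.5492 = -0.9037
p-value (one-sided, H₁ less) = 0.18308
At α=0.1: p ≥ α → fail to reject H₀

reject H₀: no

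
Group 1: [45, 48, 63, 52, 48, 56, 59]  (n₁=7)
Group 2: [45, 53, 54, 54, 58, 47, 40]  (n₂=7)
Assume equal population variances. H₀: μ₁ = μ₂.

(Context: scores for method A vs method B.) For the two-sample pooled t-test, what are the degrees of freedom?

degrees of freedom = 12

df = n₁ + n₂ − 2 = 7 + 7 − 2 = 12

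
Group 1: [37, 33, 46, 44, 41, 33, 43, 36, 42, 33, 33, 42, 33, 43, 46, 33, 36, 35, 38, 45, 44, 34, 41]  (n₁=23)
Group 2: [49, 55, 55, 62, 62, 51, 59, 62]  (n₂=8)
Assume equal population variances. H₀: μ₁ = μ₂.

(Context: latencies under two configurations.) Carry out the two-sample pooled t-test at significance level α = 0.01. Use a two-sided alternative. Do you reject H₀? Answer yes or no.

reject H₀: yes

x̄₁=38.739, s₁=4.864, n₁=23
x̄₂=56.875, s₂=5.167, n₂=8
s_p² = [22·4.864² + 7·5.167²]/29 = 24.3900
SE = √(s_p²·(1/23+1/8)) = 2.0271
t = (38.739−56.875)/2.0271 = -8.9467
df = 29
p-value (two-sided) = 0.00000
At α=0.01: p < α → reject H₀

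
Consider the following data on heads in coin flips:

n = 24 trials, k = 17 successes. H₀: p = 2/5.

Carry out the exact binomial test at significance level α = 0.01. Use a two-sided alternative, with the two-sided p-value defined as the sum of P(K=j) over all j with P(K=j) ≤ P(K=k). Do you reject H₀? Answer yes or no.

reject H₀: yes

Exact binomial: n=24, k=17, p₀=2/5=0.4000
P(X=j) = C(n,j)·p₀^j·(1−p₀)^(n−j); p = Σ P(X=j) over j with P(X=j) ≤ P(X=17)
p-value (two-sided) = 0.00287
At α=0.01: p < α → reject H₀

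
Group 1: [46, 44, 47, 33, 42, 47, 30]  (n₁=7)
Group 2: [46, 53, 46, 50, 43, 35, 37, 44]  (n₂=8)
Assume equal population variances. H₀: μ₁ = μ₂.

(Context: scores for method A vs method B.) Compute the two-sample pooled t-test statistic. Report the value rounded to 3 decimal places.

x̄₁=41.286, s₁=6.969, n₁=7
x̄₂=44.250, s₂=6.042, n₂=8
s_p² = [6·6.969² + 7·6.042²]/13 = 42.0714
SE = √(s_p²·(1/7+1/8)) = 3.3570
t = (41.286−44.250)/3.3570 = -0.8830
df = 13

test statistic = -0.883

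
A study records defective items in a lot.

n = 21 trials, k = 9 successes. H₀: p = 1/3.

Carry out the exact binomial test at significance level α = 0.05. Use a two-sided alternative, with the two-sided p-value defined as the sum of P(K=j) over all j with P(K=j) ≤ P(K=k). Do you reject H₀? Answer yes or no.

reject H₀: no

Exact binomial: n=21, k=9, p₀=1/3=0.3333
P(X=j) = C(n,j)·p₀^j·(1−p₀)^(n−j); p = Σ P(X=j) over j with P(X=j) ≤ P(X=9)
p-value (two-sided) = 0.36103
At α=0.05: p ≥ α → fail to reject H₀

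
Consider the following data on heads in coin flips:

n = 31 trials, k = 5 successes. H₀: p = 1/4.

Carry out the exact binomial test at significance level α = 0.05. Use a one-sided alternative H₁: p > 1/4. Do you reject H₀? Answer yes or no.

Exact binomial: n=31, k=5, p₀=1/4=0.2500
P(X≥5) from Σ C(n,i)·p₀^i·(1−p₀)^(n−i)
p-value (one-sided, H₁ greater) = 0.91724
At α=0.05: p ≥ α → fail to reject H₀

reject H₀: no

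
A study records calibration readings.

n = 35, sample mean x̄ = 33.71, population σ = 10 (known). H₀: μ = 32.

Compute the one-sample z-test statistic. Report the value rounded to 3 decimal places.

SE = σ/√n = 10/√35 = 1.6903
z = (x̄−μ₀)/SE = (33.71−32)/1.6903 = 1.0116

test statistic = 1.012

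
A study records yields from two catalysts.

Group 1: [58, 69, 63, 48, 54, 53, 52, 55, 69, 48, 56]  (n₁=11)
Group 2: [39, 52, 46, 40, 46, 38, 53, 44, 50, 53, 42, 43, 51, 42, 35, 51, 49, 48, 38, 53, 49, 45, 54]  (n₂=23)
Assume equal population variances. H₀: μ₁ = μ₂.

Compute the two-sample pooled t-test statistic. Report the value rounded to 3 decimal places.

x̄₁=56.818, s₁=7.360, n₁=11
x̄₂=46.130, s₂=5.699, n₂=23
s_p² = [10·7.360² + 22·5.699²]/32 = 39.2577
SE = √(s_p²·(1/11+1/23)) = 2.2969
t = (56.818−46.130)/2.2969 = 4.6531
df = 32

test statistic = 4.653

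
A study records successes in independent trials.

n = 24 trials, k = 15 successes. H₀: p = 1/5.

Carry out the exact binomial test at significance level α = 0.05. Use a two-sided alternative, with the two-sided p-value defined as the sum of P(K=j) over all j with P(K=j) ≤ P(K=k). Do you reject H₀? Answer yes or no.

Exact binomial: n=24, k=15, p₀=1/5=0.2000
P(X=j) = C(n,j)·p₀^j·(1−p₀)^(n−j); p = Σ P(X=j) over j with P(X=j) ≤ P(X=15)
p-value (two-sided) = 0.00001
At α=0.05: p < α → reject H₀

reject H₀: yes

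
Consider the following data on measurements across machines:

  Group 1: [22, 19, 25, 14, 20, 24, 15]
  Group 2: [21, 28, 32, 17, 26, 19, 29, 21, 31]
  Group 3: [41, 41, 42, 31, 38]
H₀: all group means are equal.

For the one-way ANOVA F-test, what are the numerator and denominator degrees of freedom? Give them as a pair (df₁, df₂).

degrees of freedom = [2, 18]

k = 3 groups, N = 21 total
df = (k−1, N−k) = (3−1, 21−3) = (2, 18)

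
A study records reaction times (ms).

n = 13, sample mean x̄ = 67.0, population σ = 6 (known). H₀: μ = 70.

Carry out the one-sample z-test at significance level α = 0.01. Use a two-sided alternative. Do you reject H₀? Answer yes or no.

reject H₀: no

SE = σ/√n = 6/√13 = 1.6641
z = (x̄−μ₀)/SE = (67.0−70)/1.6641 = -1.8028
p-value (two-sided) = 0.07142
At α=0.01: p ≥ α → fail to reject H₀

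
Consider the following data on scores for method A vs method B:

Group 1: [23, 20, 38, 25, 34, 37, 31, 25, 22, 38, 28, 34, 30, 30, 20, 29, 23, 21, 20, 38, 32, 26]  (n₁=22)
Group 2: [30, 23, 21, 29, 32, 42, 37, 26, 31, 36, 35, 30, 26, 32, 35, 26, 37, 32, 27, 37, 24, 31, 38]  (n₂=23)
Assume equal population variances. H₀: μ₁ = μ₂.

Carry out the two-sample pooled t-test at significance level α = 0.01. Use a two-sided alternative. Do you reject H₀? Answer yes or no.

x̄₁=28.364, s₁=6.298, n₁=22
x̄₂=31.174, s₂=5.424, n₂=23
s_p² = [21·6.298² + 22·5.424²]/43 = 34.4278
SE = √(s_p²·(1/22+1/23)) = 1.7498
t = (28.364−31.174)/1.7498 = -1.6061
df = 43
p-value (two-sided) = 0.11558
At α=0.01: p ≥ α → fail to reject H₀

reject H₀: no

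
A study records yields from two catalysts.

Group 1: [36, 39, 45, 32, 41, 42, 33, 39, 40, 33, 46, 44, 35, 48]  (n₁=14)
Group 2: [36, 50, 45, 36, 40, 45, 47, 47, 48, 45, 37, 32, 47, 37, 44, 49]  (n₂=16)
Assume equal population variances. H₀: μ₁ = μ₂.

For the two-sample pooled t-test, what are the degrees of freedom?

df = n₁ + n₂ − 2 = 14 + 16 − 2 = 28

degrees of freedom = 28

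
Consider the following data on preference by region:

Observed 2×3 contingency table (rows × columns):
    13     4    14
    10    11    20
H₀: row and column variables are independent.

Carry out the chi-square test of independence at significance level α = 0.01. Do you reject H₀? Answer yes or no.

reject H₀: no

Row totals [31, 41], col totals [23, 15, 34], n=72
χ² = (13−9.90)²/9.90 + (4−6.46)²/6.46 + (14−14.64)²/14.64 + (10−13.10)²/13.10 + (11−8.54)²/8.54 + (20−19.36)²/19.36 = 3.3934
df = 2
p-value (upper-tail) = 0.18329
At α=0.01: p ≥ α → fail to reject H₀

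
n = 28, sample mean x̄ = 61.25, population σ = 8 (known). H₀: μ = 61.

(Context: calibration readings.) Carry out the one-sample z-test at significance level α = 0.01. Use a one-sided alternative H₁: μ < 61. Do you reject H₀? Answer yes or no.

reject H₀: no

SE = σ/√n = 8/√28 = 1.5119
z = (x̄−μ₀)/SE = (61.25−61)/1.5119 = 0.1654
p-value (one-sided, H₁ less) = 0.56567
At α=0.01: p ≥ α → fail to reject H₀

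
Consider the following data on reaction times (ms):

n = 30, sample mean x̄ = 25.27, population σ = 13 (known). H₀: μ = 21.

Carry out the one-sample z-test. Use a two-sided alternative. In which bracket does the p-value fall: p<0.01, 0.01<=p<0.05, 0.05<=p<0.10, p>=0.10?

SE = σ/√n = 13/√30 = 2.3735
z = (x̄−μ₀)/SE = (25.27−21)/2.3735 = 1.7991
p-value (two-sided) = 0.07201
→ bracket: 0.05<=p<0.10

p-value bracket: 0.05<=p<0.10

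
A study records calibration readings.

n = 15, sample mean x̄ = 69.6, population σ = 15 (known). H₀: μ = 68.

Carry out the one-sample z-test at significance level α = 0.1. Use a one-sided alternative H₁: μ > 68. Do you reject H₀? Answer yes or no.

reject H₀: no

SE = σ/√n = 15/√15 = 3.8730
z = (x̄−μ₀)/SE = (69.6−68)/3.8730 = 0.4131
p-value (one-sided, H₁ greater) = 0.33976
At α=0.1: p ≥ α → fail to reject H₀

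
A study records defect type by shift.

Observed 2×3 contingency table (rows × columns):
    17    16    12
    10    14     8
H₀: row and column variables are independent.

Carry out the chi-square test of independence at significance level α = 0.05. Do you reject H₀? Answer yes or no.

reject H₀: no

Row totals [45, 32], col totals [27, 30, 20], n=77
χ² = (17−15.78)²/15.78 + (16−17.53)²/17.53 + (12−11.69)²/11.69 + (10−11.22)²/11.22 + (14−12.47)²/12.47 + (8−8.31)²/8.31 = 0.5696
df = 2
p-value (upper-tail) = 0.75217
At α=0.05: p ≥ α → fail to reject H₀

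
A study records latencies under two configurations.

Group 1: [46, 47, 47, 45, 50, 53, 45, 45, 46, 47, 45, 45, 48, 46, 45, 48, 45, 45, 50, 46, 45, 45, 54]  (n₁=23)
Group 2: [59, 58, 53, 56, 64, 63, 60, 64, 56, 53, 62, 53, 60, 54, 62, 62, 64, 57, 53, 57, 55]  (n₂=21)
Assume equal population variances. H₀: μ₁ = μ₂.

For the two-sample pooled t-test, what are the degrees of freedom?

degrees of freedom = 42

df = n₁ + n₂ − 2 = 23 + 21 − 2 = 42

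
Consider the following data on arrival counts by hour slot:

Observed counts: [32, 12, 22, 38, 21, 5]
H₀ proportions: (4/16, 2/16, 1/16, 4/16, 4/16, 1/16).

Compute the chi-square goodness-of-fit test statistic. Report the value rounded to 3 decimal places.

n = 130; E_i = n·p_i = [32.50, 16.25, 8.12, 32.50, 32.50, 8.12]
χ² = (32−32.50)²/32.50 + (12−16.25)²/16.25 + (22−8.12)²/8.12 + (38−32.50)²/32.50 + (21−32.50)²/32.50 + (5−8.12)²/8.12 = 31.0154
df = 5

test statistic = 31.015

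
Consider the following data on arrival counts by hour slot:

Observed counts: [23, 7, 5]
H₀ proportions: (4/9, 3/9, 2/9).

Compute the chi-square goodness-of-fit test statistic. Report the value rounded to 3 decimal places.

test statistic = 6.421

n = 35; E_i = n·p_i = [15.56, 11.67, 7.78]
χ² = (23−15.56)²/15.56 + (7−11.67)²/11.67 + (5−7.78)²/7.78 = 6.4214
df = 2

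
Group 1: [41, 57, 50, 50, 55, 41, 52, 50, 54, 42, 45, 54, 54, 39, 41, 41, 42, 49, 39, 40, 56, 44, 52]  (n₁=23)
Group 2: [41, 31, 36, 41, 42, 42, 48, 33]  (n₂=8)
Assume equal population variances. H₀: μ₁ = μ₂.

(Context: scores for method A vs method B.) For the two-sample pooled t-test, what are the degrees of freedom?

df = n₁ + n₂ − 2 = 23 + 8 − 2 = 29

degrees of freedom = 29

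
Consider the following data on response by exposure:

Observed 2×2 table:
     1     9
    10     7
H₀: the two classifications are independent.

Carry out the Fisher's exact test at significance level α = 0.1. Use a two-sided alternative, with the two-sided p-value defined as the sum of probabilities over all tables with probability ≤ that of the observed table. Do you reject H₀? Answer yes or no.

reject H₀: yes

Margins: r₁=10, r₂=17, c₁=11, c₂=16, n=27
p_obs = C(10,1)·C(17,10)/C(27,11); sum pmf over tables with pmf ≤ p_obs
p-value (two-sided) = 0.01832
At α=0.1: p < α → reject H₀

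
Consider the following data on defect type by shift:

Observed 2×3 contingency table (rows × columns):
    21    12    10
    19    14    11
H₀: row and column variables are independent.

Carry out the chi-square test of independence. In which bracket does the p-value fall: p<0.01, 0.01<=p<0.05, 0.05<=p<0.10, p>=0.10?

Row totals [43, 44], col totals [40, 26, 21], n=87
χ² = (21−19.77)²/19.77 + (12−12.85)²/12.85 + (10−10.38)²/10.38 + (19−20.23)²/20.23 + (14−13.15)²/13.15 + (11−10.62)²/10.62 = 0.2900
df = 2
p-value (upper-tail) = 0.86502
→ bracket: p>=0.10

p-value bracket: p>=0.10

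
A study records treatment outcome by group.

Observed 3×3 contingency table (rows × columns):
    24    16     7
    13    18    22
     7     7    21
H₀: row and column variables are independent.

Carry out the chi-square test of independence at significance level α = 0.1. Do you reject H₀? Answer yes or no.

reject H₀: yes

Row totals [47, 53, 35], col totals [44, 41, 50], n=135
χ² = (24−15.32)²/15.32 + (16−14.27)²/14.27 + (7−17.41)²/17.41 + (13−17.27)²/17.27 + (18−16.10)²/16.10 + (22−19.63)²/19.63 + (7−11.41)²/11.41 + (7−10.63)²/10.63 + (21−12.96)²/12.96 = 20.8452
df = 4
p-value (upper-tail) = 0.00034
At α=0.1: p < α → reject H₀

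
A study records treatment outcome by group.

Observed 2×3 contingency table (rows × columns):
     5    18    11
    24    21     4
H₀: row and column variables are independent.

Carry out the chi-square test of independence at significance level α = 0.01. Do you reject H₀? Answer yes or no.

reject H₀: yes

Row totals [34, 49], col totals [29, 39, 15], n=83
χ² = (5−11.88)²/11.88 + (18−15.98)²/15.98 + (11−6.14)²/6.14 + (24−17.12)²/17.12 + (21−23.02)²/23.02 + (4−8.86)²/8.86 = 13.6817
df = 2
p-value (upper-tail) = 0.00107
At α=0.01: p < α → reject H₀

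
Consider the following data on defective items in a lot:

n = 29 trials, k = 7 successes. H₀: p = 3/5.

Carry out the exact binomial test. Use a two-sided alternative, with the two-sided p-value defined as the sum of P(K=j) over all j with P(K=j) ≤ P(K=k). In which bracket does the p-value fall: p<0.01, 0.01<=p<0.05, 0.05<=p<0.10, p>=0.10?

Exact binomial: n=29, k=7, p₀=3/5=0.6000
P(X=j) = C(n,j)·p₀^j·(1−p₀)^(n−j); p = Σ P(X=j) over j with P(X=j) ≤ P(X=7)
p-value (two-sided) = 0.00017
→ bracket: p<0.01

p-value bracket: p<0.01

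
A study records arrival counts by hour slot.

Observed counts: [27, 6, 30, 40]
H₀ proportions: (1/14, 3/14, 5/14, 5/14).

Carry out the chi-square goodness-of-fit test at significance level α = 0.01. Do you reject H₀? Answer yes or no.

reject H₀: yes

n = 103; E_i = n·p_i = [7.36, 22.07, 36.79, 36.79]
χ² = (27−7.36)²/7.36 + (6−22.07)²/22.07 + (30−36.79)²/36.79 + (40−36.79)²/36.79 = 65.6796
df = 3
p-value (upper-tail) = 0.00000
At α=0.01: p < α → reject H₀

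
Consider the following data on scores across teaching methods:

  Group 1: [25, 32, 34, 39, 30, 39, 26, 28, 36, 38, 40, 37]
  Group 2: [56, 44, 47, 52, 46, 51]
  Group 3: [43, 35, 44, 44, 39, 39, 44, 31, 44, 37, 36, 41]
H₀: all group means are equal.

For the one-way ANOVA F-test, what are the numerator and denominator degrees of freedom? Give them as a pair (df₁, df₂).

k = 3 groups, N = 30 total
df = (k−1, N−k) = (3−1, 30−3) = (2, 27)

degrees of freedom = [2, 27]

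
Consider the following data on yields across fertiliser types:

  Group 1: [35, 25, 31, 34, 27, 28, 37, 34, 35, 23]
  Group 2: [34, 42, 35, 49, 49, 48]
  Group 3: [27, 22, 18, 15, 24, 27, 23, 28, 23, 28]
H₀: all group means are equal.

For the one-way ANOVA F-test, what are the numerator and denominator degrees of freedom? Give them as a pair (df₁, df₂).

k = 3 groups, N = 26 total
df = (k−1, N−k) = (3−1, 26−3) = (2, 23)

degrees of freedom = [2, 23]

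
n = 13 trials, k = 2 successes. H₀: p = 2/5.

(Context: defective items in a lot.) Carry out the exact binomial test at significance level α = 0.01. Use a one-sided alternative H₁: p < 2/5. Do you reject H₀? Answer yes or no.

reject H₀: no

Exact binomial: n=13, k=2, p₀=2/5=0.4000
P(X≤2) from Σ C(n,i)·p₀^i·(1−p₀)^(n−i)
p-value (one-sided, H₁ less) = 0.05790
At α=0.01: p ≥ α → fail to reject H₀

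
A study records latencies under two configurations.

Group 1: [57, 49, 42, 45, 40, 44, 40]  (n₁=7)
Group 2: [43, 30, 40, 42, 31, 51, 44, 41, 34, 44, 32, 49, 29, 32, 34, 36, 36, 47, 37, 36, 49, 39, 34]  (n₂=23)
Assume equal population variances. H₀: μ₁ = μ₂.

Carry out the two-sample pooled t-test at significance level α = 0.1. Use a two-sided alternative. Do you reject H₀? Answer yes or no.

x̄₁=45.286, s₁=6.047, n₁=7
x̄₂=38.696, s₂=6.519, n₂=23
s_p² = [6·6.047² + 22·6.519²]/28 = 41.2249
SE = √(s_p²·(1/7+1/23)) = 2.7716
t = (45.286−38.696)/2.7716 = 2.3777
df = 28
p-value (two-sided) = 0.02449
At α=0.1: p < α → reject H₀

reject H₀: yes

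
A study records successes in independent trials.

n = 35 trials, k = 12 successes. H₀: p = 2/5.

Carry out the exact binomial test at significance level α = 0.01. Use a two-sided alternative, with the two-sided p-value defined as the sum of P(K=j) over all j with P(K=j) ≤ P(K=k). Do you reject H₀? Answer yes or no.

reject H₀: no

Exact binomial: n=35, k=12, p₀=2/5=0.4000
P(X=j) = C(n,j)·p₀^j·(1−p₀)^(n−j); p = Σ P(X=j) over j with P(X=j) ≤ P(X=12)
p-value (two-sided) = 0.60547
At α=0.01: p ≥ α → fail to reject H₀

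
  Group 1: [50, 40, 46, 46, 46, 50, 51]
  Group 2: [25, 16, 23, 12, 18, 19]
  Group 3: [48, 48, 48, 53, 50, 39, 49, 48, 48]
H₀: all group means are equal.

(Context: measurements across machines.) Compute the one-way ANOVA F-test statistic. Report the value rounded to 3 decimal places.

test statistic = 110.801

Group means [47.00, 18.83, 47.89], grand mean 39.682
SSB = Σnᵢ(x̄ᵢ−x̄)² = 3589.051; SSW = ΣΣ(x−x̄ᵢ)² = 307.722
MSB = 3589.051/2 = 1794.5253; MSW = 307.722/19 = 16.1959
F = MSB/MSW = 110.8012
df = (2, 19)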